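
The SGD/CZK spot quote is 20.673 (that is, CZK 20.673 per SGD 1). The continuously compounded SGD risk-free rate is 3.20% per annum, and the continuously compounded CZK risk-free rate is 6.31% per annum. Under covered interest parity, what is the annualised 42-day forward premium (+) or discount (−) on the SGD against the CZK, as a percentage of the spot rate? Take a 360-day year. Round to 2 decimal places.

+3.12%

T = 42/360 years.
No-arbitrage forward: 20.673 × 1.0073888 / 1.0037403 = 20.748144 CZK/SGD.
Annualised premium = (F − S)/S × (1/T) = (20.748144 − 20.673)/20.673 ÷ (42/360) = 3.12%.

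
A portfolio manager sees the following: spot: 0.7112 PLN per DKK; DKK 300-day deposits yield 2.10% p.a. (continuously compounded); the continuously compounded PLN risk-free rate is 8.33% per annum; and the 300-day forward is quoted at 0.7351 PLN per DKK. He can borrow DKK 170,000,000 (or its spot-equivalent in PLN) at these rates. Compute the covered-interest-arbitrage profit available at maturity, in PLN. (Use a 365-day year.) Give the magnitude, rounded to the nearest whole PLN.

PLN 2,329,048

T = 300/365 years.
Keep in DKK, deliver into the forward: 170,000,000·1.01741009323·0.7351 = PLN 127,142,687.12.
Swap to PLN now, deposit: 170,000,000·0.7112·1.0708639509 = PLN 129,471,735.12.
The quoted forward undervalues DKK, so borrow DKK, convert to PLN at spot, deposit the PLN at 8.33%, and buy DKK forward at 0.7351 to cover the loan.
The gap between the two covered legs is PLN 2,329,048.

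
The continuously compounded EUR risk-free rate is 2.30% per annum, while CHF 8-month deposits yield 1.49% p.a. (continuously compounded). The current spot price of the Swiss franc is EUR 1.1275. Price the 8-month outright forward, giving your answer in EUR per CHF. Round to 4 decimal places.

T = 8/12 years.
Growth of 1 EUR over T: e^(0.0230×8/12) = 1.0154515.
CHF accumulates by e^(0.0149×8/12) = 1.0099828.
Forward (EUR per CHF) = 1.1275 × 1.0154515 / 1.0099828 = 1.133605.

1.1336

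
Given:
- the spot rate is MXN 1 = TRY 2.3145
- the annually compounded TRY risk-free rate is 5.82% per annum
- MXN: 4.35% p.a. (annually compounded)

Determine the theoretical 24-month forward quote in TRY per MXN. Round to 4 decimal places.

T = 2 years.
TRY growth factor: (1 + 0.0582)^2 = 1.1197872.
MXN growth factor: (1 + 0.0435)^2 = 1.0888923.
Forward (TRY per MXN) = 2.3145 × 1.1197872 / 1.0888923 = 2.380169.

2.3802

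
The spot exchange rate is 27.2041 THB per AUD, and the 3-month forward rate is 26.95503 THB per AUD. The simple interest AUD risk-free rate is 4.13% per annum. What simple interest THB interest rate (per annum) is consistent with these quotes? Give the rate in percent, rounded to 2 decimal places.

0.43%

T = 3/12 years.
F/S = 26.95503/27.2041 = 0.9908444 = (growth of THB) / (growth of AUD).
The AUD side grows by 1 + 0.0413×3/12 = 1.010325.
That pins the THB growth at 1.0010749.
r = (1.0010749 − 1)/(3/12) = 0.004300 → 0.43%.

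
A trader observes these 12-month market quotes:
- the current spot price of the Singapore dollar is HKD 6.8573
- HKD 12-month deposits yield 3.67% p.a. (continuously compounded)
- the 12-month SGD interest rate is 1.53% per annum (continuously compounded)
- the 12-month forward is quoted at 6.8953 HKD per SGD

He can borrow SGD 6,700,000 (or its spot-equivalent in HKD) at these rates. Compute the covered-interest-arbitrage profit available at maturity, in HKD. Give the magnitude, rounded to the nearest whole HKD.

T = 1 year.
Invest the SGD and cover forward: 6,700,000 × 1.0154176442 × 6.8953 = HKD 46,910,782.19.
Convert at spot and invest in HKD: 6,700,000 × 6.8573 × 1.0373817596 = HKD 47,661,374.20.
The quoted forward undervalues SGD, so borrow SGD, convert to HKD at spot, deposit the HKD at 3.67%, and buy SGD forward at 6.8953 to cover the loan.
Profit = 47,661,374.20 − 46,910,782.19 = HKD 750,592.

HKD 750,592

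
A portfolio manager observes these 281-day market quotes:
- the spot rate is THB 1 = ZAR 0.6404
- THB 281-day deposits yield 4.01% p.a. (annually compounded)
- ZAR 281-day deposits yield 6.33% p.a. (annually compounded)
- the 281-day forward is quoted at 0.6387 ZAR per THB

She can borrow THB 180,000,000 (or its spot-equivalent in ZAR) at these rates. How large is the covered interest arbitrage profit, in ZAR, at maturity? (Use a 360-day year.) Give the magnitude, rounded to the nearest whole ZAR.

T = 281/360 years.
Invest the THB and cover forward: 180,000,000 × 1.03116475698 × 0.6387 = ZAR 118,548,887.45.
Convert at spot and invest in ZAR: 180,000,000 × 0.6404 × 1.04907453118 = ZAR 120,928,919.36.
The quoted forward undervalues THB, so borrow THB, convert to ZAR at spot, deposit the ZAR at 6.33%, and buy THB forward at 0.6387 to cover the loan.
Arbitrage profit = |118,548,887.45 − 120,928,919.36| = ZAR 2,380,032.

ZAR 2,380,032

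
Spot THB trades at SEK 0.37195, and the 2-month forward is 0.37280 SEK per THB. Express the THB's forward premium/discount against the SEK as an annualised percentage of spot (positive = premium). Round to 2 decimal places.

+1.37%

T = 2/12 years.
Period premium: (0.37280 − 0.37195)/0.37195 = 0.0022853.
Per annum: 0.0022853 / (2/12) = 0.013712 = 1.37%.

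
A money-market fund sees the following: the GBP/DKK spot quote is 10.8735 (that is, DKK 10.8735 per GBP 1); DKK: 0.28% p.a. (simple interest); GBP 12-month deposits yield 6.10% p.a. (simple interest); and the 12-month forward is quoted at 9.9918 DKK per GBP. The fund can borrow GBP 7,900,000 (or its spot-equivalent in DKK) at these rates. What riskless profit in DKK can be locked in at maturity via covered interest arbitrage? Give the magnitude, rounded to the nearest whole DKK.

T = 1 year.
Invest the GBP and cover forward: 7,900,000 × 1.061000 × 9.9918 = DKK 83,750,268.42.
Convert at spot and invest in DKK: 7,900,000 × 10.8735 × 1.002800 = DKK 86,141,171.82.
The quoted forward undervalues GBP, so borrow GBP, convert to DKK at spot, deposit the DKK at 0.28%, and buy GBP forward at 9.9918 to cover the loan.
The gap between the two covered legs is DKK 2,390,903.

DKK 2,390,903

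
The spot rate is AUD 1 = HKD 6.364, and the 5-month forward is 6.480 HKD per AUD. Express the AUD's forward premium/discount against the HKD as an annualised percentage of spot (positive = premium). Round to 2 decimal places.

T = 5/12 years.
AUD trades forward at +1.82275% vs spot over the period.
×(1/T) gives 4.37% p.a.

+4.37%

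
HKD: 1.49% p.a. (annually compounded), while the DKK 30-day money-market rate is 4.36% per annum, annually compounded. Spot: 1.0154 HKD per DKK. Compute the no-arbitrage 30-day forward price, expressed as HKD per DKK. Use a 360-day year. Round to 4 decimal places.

T = 30/360 years.
HKD growth factor: (1 + 0.0149)^(30/360) = 1.0012333.
DKK growth factor: (1 + 0.0436)^(30/360) = 1.0035627.
Forward (HKD per DKK) = 1.0154 × 1.0012333 / 1.0035627 = 1.013043.

1.0130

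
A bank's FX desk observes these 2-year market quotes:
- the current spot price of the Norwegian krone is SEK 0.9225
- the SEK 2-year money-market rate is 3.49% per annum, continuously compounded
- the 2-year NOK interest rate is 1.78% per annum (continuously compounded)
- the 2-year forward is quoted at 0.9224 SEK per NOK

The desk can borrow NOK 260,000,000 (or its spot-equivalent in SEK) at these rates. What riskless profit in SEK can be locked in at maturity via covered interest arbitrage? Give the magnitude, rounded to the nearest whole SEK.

T = 2 years.
Keep in NOK, deliver into the forward: 260,000,000·1.03624126707·0.9224 = SEK 248,515,525.63.
Swap to SEK now, deposit: 260,000,000·0.9225·1.07229370107 = SEK 257,189,644.20.
The quoted forward undervalues NOK, so borrow NOK, convert to SEK at spot, deposit the SEK at 3.49%, and buy NOK forward at 0.9224 to cover the loan.
The gap between the two covered legs is SEK 8,674,119.

SEK 8,674,119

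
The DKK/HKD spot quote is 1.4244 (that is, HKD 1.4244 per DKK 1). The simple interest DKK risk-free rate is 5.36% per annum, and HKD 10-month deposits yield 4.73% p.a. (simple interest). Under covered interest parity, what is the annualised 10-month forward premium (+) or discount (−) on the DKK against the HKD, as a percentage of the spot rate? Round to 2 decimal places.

-0.60%

T = 10/12 years.
No-arbitrage forward: 1.4244 × 1.0394167 / 1.0446667 = 1.4172416 HKD/DKK.
(F − S)/S ÷ T = (1.4172416 − 1.4244)/1.4244/(10/12) = -0.006031 → -0.60%.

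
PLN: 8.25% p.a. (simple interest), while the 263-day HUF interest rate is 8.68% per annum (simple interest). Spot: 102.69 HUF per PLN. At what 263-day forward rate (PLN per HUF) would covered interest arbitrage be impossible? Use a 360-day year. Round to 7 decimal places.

0.0097093

T = 263/360 years.
HUF growth factor: 1 + 0.0868×263/360 = 1.0634122.
Growth of 1 PLN over T: 1 + 0.0825×263/360 = 1.0602708.
So F = 102.69 × 1.0634122 / 1.0602708 = 102.9943 (HUF/PLN).
Invert for PLN per HUF: 1 / 102.9943 = 0.0097093.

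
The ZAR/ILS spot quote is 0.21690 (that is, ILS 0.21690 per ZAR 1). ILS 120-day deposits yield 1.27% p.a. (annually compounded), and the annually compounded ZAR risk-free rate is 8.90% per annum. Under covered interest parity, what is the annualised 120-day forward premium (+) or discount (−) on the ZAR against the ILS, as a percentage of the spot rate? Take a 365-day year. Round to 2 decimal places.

-7.18%

T = 120/365 years.
CIP forward (ILS per ZAR) = 0.2169 × 1.0041577/1.0284272 = 0.21178145.
(F − S)/S ÷ T = (0.21178145 − 0.2169)/0.2169/(120/365) = -0.071779 → -7.18%.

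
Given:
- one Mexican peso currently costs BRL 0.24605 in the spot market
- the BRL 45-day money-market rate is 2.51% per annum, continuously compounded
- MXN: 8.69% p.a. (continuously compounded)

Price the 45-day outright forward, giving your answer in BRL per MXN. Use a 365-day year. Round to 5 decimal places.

T = 45/365 years.
Growth of 1 BRL over T: e^(0.0251×45/365) = 1.0030993.
MXN accumulates by e^(0.0869×45/365) = 1.0107713.
So F = 0.24605 × 1.0030993 / 1.0107713 = 0.2441824 (BRL/MXN).

0.24418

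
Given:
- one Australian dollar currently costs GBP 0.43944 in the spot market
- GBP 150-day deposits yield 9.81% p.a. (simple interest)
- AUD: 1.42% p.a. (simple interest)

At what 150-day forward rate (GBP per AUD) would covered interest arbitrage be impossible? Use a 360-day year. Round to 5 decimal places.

T = 150/360 years.
GBP growth factor: 1 + 0.0981×150/360 = 1.040875.
AUD growth factor: 1 + 0.0142×150/360 = 1.0059167.
Forward (GBP per AUD) = 0.43944 × 1.040875 / 1.0059167 = 0.4547117.

0.45471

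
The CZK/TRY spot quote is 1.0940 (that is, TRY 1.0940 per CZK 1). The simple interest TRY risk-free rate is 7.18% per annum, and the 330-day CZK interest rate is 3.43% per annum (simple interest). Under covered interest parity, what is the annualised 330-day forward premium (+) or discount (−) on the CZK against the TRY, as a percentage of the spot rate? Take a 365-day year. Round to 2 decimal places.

+3.64%

T = 330/365 years.
CIP forward (TRY per CZK) = 1.094 × 1.0649151/1.031011 = 1.1299755.
Annualised premium = (F − S)/S × (1/T) = (1.1299755 − 1.094)/1.094 ÷ (330/365) = 3.64%.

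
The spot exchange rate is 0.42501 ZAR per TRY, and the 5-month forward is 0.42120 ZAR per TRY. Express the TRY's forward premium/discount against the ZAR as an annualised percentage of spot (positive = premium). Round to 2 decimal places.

T = 5/12 years.
Period premium: (0.42120 − 0.42501)/0.42501 = -0.0089645.
Annualise by dividing by T: -0.0089645 / (5/12) = -0.021515 → -2.15%.

-2.15%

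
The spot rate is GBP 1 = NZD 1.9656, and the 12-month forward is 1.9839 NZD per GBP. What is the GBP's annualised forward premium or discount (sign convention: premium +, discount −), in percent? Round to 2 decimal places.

T = 1 year.
GBP trades forward at +0.93101% vs spot over the period.
Annualise by dividing by T: 0.0093101 / 1 = 0.009310 → 0.93%.

+0.93%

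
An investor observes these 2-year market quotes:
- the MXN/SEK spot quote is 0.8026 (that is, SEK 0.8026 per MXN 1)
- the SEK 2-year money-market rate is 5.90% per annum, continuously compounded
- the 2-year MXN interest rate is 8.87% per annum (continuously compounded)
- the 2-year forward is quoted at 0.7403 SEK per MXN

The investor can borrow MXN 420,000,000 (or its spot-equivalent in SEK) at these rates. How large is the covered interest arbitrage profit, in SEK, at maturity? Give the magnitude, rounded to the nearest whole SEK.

T = 2 years.
Keep in MXN, deliver into the forward: 420,000,000·1.19410864107·0.7403 = SEK 371,279,423.33.
Swap to SEK now, deposit: 420,000,000·0.8026·1.12524411137 = SEK 379,310,787.99.
The quoted forward undervalues MXN, so borrow MXN, convert to SEK at spot, deposit the SEK at 5.90%, and buy MXN forward at 0.7403 to cover the loan.
Arbitrage profit = |371,279,423.33 − 379,310,787.99| = SEK 8,031,365.

SEK 8,031,365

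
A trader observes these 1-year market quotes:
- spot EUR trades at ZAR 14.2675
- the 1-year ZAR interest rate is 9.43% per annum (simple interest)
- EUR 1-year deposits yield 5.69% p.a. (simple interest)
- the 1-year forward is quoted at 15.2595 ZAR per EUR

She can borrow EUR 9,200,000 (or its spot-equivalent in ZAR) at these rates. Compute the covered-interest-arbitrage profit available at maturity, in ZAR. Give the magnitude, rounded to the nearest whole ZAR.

T = 1 year.
Keep in EUR, deliver into the forward: 9,200,000·1.056900·15.2595 = ZAR 148,375,443.06.
Swap to ZAR now, deposit: 9,200,000·14.2675·1.094300 = ZAR 143,638,912.30.
The quoted forward overvalues EUR, so borrow ZAR, buy EUR at spot, deposit the EUR at 5.69%, and sell the proceeds forward at 15.2595.
The gap between the two covered legs is ZAR 4,736,531.

ZAR 4,736,531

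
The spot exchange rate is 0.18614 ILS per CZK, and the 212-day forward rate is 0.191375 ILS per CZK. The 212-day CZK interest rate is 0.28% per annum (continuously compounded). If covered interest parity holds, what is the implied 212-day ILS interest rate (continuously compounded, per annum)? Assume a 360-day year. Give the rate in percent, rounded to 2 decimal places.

T = 212/360 years.
By CIP, F/S equals the ILS-to-CZK growth ratio: 0.191375/0.18614 = 1.0281240.
The CZK side grows by e^(0.0028×212/360) = 1.0016502.
That pins the ILS growth at 1.0298206.
r = ln(1.0298206)/(212/360) = 0.049898 → 4.99%.

4.99%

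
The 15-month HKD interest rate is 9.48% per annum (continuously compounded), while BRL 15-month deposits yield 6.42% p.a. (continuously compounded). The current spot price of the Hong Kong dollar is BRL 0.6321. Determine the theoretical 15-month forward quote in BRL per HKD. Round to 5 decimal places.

T = 15/12 years.
BRL accumulates by e^(0.0642×15/12) = 1.0835579.
HKD growth factor: e^(0.0948×15/12) = 1.1258069.
Forward (BRL per HKD) = 0.6321 × 1.0835579 / 1.1258069 = 0.6083787.

0.60838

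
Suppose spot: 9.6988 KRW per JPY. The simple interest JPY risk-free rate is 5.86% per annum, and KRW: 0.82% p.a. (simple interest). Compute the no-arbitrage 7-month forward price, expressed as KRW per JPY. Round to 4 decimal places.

9.4231

T = 7/12 years.
KRW growth factor: 1 + 0.0082×7/12 = 1.0047833.
Growth of 1 JPY over T: 1 + 0.0586×7/12 = 1.0341833.
Forward (KRW per JPY) = 9.6988 × 1.0047833 / 1.0341833 = 9.423080.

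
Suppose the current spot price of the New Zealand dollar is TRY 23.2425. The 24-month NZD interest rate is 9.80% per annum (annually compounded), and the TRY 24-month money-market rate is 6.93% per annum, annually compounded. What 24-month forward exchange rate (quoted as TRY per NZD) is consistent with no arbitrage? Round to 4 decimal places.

22.0433

T = 2 years.
Growth of 1 TRY over T: (1 + 0.0693)^2 = 1.14340249.
NZD growth factor: (1 + 0.0980)^2 = 1.205604.
CIP: F = S · (grow TRY)/(grow NZD) = 23.2425 × 1.14340249/1.205604 = 22.043335 TRY per NZD.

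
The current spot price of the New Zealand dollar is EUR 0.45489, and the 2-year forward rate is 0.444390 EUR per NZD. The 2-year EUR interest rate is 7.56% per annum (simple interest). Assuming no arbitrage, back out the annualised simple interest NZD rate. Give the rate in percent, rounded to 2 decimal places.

T = 2 years.
CIP gives F = S · g_EUR/g_NZD, so g_EUR/g_NZD = 0.44439/0.45489 = 0.9769175.
EUR growth factor: 1 + 0.0756×2 = 1.151200.
Hence g_NZD = 1.1784004.
r = (1.1784004 − 1)/2 = 0.089200 → 8.92%.

8.92%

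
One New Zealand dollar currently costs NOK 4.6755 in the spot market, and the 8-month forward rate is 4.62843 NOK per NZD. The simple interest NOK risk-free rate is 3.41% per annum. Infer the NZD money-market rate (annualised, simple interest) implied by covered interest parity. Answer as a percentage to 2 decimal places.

4.97%

T = 8/12 years.
F/S = 4.62843/4.6755 = 0.9899326 = (growth of NOK) / (growth of NZD).
The NOK side grows by 1 + 0.0341×8/12 = 1.0227333.
Hence g_NZD = 1.0331343.
r = (1.0331343 − 1)/(8/12) = 0.049701 → 4.97%.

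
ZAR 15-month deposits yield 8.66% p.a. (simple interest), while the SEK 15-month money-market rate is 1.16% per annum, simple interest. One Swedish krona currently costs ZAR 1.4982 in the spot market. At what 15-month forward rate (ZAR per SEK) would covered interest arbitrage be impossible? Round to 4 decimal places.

1.6366

T = 15/12 years.
ZAR growth factor: 1 + 0.0866×15/12 = 1.108250.
SEK growth factor: 1 + 0.0116×15/12 = 1.014500.
CIP: F = S · (grow ZAR)/(grow SEK) = 1.4982 × 1.108250/1.014500 = 1.636649 ZAR per SEK.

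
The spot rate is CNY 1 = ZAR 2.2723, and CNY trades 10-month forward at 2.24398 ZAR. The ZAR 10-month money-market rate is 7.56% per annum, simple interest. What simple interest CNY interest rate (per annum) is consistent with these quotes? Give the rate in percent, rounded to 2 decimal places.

T = 10/12 years.
F/S = 2.24398/2.2723 = 0.9875369 = (growth of ZAR) / (growth of CNY).
The ZAR side grows by 1 + 0.0756×10/12 = 1.063000.
So the CNY growth factor = 1.0764155.
r = (1.0764155 − 1)/(10/12) = 0.091699 → 9.17%.

9.17%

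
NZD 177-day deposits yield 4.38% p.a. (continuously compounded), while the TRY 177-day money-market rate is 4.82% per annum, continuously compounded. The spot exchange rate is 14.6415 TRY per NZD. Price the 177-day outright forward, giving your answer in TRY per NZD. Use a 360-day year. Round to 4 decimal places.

14.6732

T = 177/360 years.
TRY growth factor: e^(0.0482×177/360) = 1.02398137.
NZD growth factor: e^(0.0438×177/360) = 1.02176855.
Forward (TRY per NZD) = 14.6415 × 1.02398137 / 1.02176855 = 14.673209.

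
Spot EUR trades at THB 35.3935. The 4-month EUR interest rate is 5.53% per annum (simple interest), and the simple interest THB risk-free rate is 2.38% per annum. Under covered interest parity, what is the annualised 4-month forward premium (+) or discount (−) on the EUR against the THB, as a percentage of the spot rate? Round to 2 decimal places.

-3.09%

T = 4/12 years.
No-arbitrage forward: 35.3935 × 1.0079333 / 1.0184333 = 35.0285947 THB/EUR.
Annualised premium = (F − S)/S × (1/T) = (35.0285947 − 35.3935)/35.3935 ÷ (4/12) = -3.09%.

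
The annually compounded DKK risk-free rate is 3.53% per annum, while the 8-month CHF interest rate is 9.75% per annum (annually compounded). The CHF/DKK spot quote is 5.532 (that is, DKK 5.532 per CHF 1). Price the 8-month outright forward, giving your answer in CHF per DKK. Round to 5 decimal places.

0.18794

T = 8/12 years.
Growth of 1 DKK over T: (1 + 0.0353)^(8/12) = 1.023397.
Growth of 1 CHF over T: (1 + 0.0975)^(8/12) = 1.0639871.
Forward (DKK per CHF) = 5.532 × 1.023397 / 1.0639871 = 5.320959.
Invert for CHF per DKK: 1 / 5.320959 = 0.18794.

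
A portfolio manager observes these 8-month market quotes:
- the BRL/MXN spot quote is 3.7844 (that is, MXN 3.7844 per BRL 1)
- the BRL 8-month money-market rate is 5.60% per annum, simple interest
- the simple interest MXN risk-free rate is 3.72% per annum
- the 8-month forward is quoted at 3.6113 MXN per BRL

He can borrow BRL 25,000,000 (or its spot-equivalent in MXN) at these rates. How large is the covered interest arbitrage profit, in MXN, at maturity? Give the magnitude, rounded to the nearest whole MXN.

MXN 3,303,281

T = 8/12 years.
Keep in BRL, deliver into the forward: 25,000,000·1.0373333333·3.6113 = MXN 93,653,046.66.
Swap to MXN now, deposit: 25,000,000·3.7844·1.024800 = MXN 96,956,328.00.
The quoted forward undervalues BRL, so borrow BRL, convert to MXN at spot, deposit the MXN at 3.72%, and buy BRL forward at 3.6113 to cover the loan.
The gap between the two covered legs is MXN 3,303,281.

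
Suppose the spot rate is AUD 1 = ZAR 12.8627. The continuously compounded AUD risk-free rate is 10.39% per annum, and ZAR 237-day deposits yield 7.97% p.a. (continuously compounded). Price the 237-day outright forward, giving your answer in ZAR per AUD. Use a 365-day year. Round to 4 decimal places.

T = 237/365 years.
ZAR accumulates by e^(0.0797×237/365) = 1.05311286.
Growth of 1 AUD over T: e^(0.1039×237/365) = 1.06979157.
Forward (ZAR per AUD) = 12.8627 × 1.05311286 / 1.06979157 = 12.662163.

12.6622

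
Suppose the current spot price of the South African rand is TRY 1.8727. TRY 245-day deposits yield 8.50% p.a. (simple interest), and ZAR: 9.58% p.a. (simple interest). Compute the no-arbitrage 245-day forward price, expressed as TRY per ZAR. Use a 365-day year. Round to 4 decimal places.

T = 245/365 years.
Growth of 1 TRY over T: 1 + 0.0850×245/365 = 1.0570548.
Growth of 1 ZAR over T: 1 + 0.0958×245/365 = 1.0643041.
CIP: F = S · (grow TRY)/(grow ZAR) = 1.8727 × 1.0570548/1.0643041 = 1.859944 TRY per ZAR.

1.8599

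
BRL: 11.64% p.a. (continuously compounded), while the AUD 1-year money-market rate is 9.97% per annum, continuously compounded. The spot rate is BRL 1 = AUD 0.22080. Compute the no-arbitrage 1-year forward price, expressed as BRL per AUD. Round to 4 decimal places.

T = 1 year.
Growth of 1 AUD over T: e^(0.0997×1) = 1.1048394.
Growth of 1 BRL over T: e^(0.1164×1) = 1.1234452.
Forward (AUD per BRL) = 0.2208 × 1.1048394 / 1.1234452 = 0.2171432.
Quoted the other way: 1/0.2171432 = 4.6053 BRL per AUD.

4.6053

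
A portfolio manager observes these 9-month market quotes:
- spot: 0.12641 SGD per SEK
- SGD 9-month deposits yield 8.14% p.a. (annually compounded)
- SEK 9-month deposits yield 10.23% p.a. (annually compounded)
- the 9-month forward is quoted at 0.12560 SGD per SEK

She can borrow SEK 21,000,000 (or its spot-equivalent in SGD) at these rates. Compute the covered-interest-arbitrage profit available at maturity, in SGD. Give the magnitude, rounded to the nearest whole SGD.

SGD 22,408

T = 9/12 years.
Invest the SEK and cover forward: 21,000,000 × 1.075783442 × 0.12560 = SGD 2,837,486.41.
Convert at spot and invest in SGD: 21,000,000 × 0.12641 × 1.060448968 = SGD 2,815,078.43.
The quoted forward overvalues SEK, so borrow SGD, buy SEK at spot, deposit the SEK at 10.23%, and sell the proceeds forward at 0.12560.
The gap between the two covered legs is SGD 22,408.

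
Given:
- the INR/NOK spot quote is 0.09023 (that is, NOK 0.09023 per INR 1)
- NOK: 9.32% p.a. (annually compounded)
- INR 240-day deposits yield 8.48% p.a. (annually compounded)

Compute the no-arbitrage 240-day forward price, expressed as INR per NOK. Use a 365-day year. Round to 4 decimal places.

11.0267

T = 240/365 years.
NOK accumulates by (1 + 0.0932)^(240/365) = 1.06034289.
INR accumulates by (1 + 0.0848)^(240/365) = 1.05497853.
CIP: F = S · (grow NOK)/(grow INR) = 0.09023 × 1.06034289/1.05497853 = 0.090688802 NOK per INR.
Invert for INR per NOK: 1 / 0.090688802 = 11.0267.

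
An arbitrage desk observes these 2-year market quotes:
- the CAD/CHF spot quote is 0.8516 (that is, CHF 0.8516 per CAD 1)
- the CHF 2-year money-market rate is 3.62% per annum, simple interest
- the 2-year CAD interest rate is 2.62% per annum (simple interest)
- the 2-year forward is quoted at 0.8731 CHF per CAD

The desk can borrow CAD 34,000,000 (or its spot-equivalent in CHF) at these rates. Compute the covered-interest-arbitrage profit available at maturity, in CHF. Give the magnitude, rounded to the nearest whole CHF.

T = 2 years.
Keep in CAD, deliver into the forward: 34,000,000·1.052400·0.8731 = CHF 31,240,914.96.
Swap to CHF now, deposit: 34,000,000·0.8516·1.072400 = CHF 31,050,698.56.
The quoted forward overvalues CAD, so borrow CHF, buy CAD at spot, deposit the CAD at 2.62%, and sell the proceeds forward at 0.8731.
The gap between the two covered legs is CHF 190,216.

CHF 190,216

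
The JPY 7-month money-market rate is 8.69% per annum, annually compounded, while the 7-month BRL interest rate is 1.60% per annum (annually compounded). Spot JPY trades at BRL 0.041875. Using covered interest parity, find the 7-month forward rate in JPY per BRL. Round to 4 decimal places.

24.8390

T = 7/12 years.
BRL accumulates by (1 + 0.0160)^(7/12) = 1.00930246.
JPY growth factor: (1 + 0.0869)^(7/12) = 1.04980973.
Forward (BRL per JPY) = 0.041875 × 1.00930246 / 1.04980973 = 0.040259239.
Quoted the other way: 1/0.040259239 = 24.8390 JPY per BRL.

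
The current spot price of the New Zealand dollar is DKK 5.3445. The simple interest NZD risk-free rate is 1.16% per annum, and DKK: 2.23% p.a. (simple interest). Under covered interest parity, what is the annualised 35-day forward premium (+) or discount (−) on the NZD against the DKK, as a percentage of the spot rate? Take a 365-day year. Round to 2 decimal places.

+1.07%

T = 35/365 years.
CIP forward (DKK per NZD) = 5.3445 × 1.0021384/1.0011123 = 5.3499779.
(F − S)/S ÷ T = (5.3499779 − 5.3445)/5.3445/(35/365) = 0.010689 → 1.07%.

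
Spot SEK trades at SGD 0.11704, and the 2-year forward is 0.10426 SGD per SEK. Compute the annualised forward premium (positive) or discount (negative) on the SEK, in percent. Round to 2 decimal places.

T = 2 years.
Period premium: (0.10426 − 0.11704)/0.11704 = -0.1091934.
Annualise by dividing by T: -0.1091934 / 2 = -0.054597 → -5.46%.

-5.46%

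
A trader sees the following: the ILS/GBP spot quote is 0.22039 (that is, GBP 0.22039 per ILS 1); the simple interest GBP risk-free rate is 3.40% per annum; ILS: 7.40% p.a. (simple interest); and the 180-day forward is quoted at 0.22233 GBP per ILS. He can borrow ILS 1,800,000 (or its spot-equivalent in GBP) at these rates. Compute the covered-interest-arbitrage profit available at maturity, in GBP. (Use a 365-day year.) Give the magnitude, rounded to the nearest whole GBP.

T = 180/365 years.
Invest the ILS and cover forward: 1,800,000 × 1.03649315 × 0.22233 = GBP 414,798.34.
Convert at spot and invest in GBP: 1,800,000 × 0.22039 × 1.01676712 = GBP 403,353.55.
The quoted forward overvalues ILS, so borrow GBP, buy ILS at spot, deposit the ILS at 7.40%, and sell the proceeds forward at 0.22233.
Profit = 414,798.34 − 403,353.55 = GBP 11,445.

GBP 11,445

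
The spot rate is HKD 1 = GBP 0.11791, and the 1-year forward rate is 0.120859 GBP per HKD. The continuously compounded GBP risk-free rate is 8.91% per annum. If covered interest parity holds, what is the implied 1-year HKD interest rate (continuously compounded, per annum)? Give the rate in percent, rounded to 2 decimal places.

T = 1 year.
F/S = 0.120859/0.11791 = 1.0250106 = (growth of GBP) / (growth of HKD).
GBP growth factor: e^(0.0891×1) = 1.093190.
So the HKD growth factor = 1.0665158.
Take logs: ln 1.0665158 / 1 = 0.064397, so 6.44%.

6.44%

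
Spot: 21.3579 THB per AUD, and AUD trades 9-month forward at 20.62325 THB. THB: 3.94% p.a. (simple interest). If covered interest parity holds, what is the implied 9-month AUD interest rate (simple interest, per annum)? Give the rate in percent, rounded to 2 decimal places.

T = 9/12 years.
By CIP, F/S equals the THB-to-AUD growth ratio: 20.62325/21.3579 = 0.9656029.
THB growth factor: 1 + 0.0394×9/12 = 1.029550.
So the AUD growth factor = 1.066225.
(1.066225 − 1)/T = 0.088300, i.e. 8.83%.

8.83%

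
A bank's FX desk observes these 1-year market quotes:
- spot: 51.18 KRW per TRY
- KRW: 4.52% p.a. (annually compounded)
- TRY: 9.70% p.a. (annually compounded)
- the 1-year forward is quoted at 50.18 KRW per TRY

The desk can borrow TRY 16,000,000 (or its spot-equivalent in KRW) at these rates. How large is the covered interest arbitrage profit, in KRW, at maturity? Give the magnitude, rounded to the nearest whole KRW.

KRW 24,865,984

T = 1 year.
Invest the TRY and cover forward: 16,000,000 × 1.097000 × 50.18 = KRW 880,759,360.00.
Convert at spot and invest in KRW: 16,000,000 × 51.18 × 1.045200 = KRW 855,893,376.00.
The quoted forward overvalues TRY, so borrow KRW, buy TRY at spot, deposit the TRY at 9.70%, and sell the proceeds forward at 50.18.
Arbitrage profit = |880,759,360.00 − 855,893,376.00| = KRW 24,865,984.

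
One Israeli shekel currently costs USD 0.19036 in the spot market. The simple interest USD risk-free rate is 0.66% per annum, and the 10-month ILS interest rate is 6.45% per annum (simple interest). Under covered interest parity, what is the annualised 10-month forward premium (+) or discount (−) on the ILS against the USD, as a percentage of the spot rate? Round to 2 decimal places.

T = 10/12 years.
CIP forward (USD per ILS) = 0.19036 × 1.005500/1.053750 = 0.18164363.
Annualised premium = (F − S)/S × (1/T) = (0.18164363 − 0.19036)/0.19036 ÷ (10/12) = -5.49%.

-5.49%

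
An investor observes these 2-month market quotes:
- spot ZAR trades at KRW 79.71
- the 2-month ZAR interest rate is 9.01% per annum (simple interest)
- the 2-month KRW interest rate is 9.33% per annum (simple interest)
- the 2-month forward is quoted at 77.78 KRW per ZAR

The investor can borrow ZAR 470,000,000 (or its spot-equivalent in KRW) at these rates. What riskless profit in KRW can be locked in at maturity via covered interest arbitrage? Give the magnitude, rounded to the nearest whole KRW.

KRW 940,702,258

T = 2/12 years.
Keep in ZAR, deliver into the forward: 470,000,000·1.015016666667·77.78 = KRW 37,105,558,276.68.
Swap to KRW now, deposit: 470,000,000·79.71·1.015550 = KRW 38,046,260,535.00.
The quoted forward undervalues ZAR, so borrow ZAR, convert to KRW at spot, deposit the KRW at 9.33%, and buy ZAR forward at 77.78 to cover the loan.
Profit = 38,046,260,535.00 − 37,105,558,276.68 = KRW 940,702,258.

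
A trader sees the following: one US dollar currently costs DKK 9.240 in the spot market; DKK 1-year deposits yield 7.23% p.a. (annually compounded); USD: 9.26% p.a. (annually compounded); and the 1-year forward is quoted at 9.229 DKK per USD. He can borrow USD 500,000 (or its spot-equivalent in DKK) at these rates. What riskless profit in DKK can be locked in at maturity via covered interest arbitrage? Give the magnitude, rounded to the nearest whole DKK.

DKK 87,777

T = 1 year.
Invest the USD and cover forward: 500,000 × 1.092600 × 9.229 = DKK 5,041,802.70.
Convert at spot and invest in DKK: 500,000 × 9.240 × 1.072300 = DKK 4,954,026.00.
The quoted forward overvalues USD, so borrow DKK, buy USD at spot, deposit the USD at 9.26%, and sell the proceeds forward at 9.229.
The gap between the two covered legs is DKK 87,777.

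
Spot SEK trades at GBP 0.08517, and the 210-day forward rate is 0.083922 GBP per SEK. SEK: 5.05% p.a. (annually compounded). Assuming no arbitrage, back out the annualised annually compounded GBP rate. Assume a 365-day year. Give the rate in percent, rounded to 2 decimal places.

T = 210/365 years.
By CIP, F/S equals the GBP-to-SEK growth ratio: 0.083922/0.08517 = 0.9853470.
SEK growth factor: (1 + 0.0505)^(210/365) = 1.0287505.
Hence g_GBP = 1.0136762.
Annualise: 1.0136762^(365/210) − 1 = 0.023890 = 2.39%.

2.39%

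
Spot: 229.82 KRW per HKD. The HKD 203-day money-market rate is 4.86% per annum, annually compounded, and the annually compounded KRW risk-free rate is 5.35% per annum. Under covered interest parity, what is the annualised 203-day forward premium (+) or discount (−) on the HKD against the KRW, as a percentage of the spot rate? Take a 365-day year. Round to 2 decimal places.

+0.47%

T = 203/365 years.
CIP forward (KRW per HKD) = 229.82 × 1.0294103/1.0267447 = 230.41665.
Annualised premium = (F − S)/S × (1/T) = (230.41665 − 229.82)/229.82 ÷ (203/365) = 0.47%.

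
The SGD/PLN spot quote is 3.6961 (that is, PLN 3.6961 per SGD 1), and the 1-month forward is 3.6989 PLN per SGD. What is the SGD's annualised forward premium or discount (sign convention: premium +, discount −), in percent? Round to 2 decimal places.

T = 1/12 years.
SGD trades forward at +0.07576% vs spot over the period.
×(1/T) gives 0.91% p.a.

+0.91%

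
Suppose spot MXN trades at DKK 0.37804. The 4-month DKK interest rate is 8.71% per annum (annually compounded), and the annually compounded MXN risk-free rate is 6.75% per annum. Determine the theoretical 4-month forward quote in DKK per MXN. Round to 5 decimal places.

0.38034

T = 4/12 years.
DKK growth factor: (1 + 0.0871)^(4/12) = 1.028229.
Growth of 1 MXN over T: (1 + 0.0675)^(4/12) = 1.0220119.
Forward (DKK per MXN) = 0.37804 × 1.028229 / 1.0220119 = 0.3803397.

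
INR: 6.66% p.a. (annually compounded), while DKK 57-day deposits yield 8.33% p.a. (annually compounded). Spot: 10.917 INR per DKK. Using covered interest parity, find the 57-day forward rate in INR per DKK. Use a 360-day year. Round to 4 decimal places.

T = 57/360 years.
INR growth factor: (1 + 0.0666)^(57/360) = 1.01026099.
DKK growth factor: (1 + 0.0833)^(57/360) = 1.01274914.
So F = 10.917 × 1.01026099 / 1.01274914 = 10.890179 (INR/DKK).

10.8902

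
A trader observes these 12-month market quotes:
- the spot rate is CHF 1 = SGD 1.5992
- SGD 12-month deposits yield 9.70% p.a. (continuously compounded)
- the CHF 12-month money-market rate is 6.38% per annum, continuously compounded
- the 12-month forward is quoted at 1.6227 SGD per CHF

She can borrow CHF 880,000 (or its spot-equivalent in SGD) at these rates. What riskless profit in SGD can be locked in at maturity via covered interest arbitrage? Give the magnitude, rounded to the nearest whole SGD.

SGD 28,594

T = 1 year.
Route A — deposit CHF, sell forward: 880,000 × 1.065879202 × 1.6227 = SGD 1,522,049.92.
Route B — convert at spot, deposit SGD: 880,000 × 1.5992 × 1.101860374 = SGD 1,550,643.70.
The quoted forward undervalues CHF, so borrow CHF, convert to SGD at spot, deposit the SGD at 9.70%, and buy CHF forward at 1.6227 to cover the loan.
Profit = 1,550,643.70 − 1,522,049.92 = SGD 28,594.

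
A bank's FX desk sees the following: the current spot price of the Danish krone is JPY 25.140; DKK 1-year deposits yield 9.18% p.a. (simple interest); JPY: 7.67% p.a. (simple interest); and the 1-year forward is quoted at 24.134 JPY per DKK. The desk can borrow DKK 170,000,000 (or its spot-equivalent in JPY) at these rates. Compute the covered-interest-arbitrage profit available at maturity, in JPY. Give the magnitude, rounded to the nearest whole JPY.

T = 1 year.
Route A — deposit DKK, sell forward: 170,000,000 × 1.091800 × 24.134 = JPY 4,479,415,204.00.
Route B — convert at spot, deposit JPY: 170,000,000 × 25.140 × 1.076700 = JPY 4,601,600,460.00.
The quoted forward undervalues DKK, so borrow DKK, convert to JPY at spot, deposit the JPY at 7.67%, and buy DKK forward at 24.134 to cover the loan.
Profit = 4,601,600,460.00 − 4,479,415,204.00 = JPY 122,185,256.

JPY 122,185,256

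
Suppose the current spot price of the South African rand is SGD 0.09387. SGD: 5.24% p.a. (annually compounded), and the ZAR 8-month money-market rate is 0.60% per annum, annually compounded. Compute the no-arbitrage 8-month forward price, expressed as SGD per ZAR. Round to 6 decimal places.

T = 8/12 years.
Growth of 1 SGD over T: (1 + 0.0524)^(8/12) = 1.0346351.
ZAR growth factor: (1 + 0.0060)^(8/12) = 1.003996.
CIP: F = S · (grow SGD)/(grow ZAR) = 0.09387 × 1.0346351/1.003996 = 0.09673465 SGD per ZAR.

0.096735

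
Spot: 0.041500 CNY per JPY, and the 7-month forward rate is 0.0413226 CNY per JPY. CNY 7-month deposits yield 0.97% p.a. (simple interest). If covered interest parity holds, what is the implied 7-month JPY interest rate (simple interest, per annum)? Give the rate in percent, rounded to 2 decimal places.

1.71%

T = 7/12 years.
By CIP, F/S equals the CNY-to-JPY growth ratio: 0.0413226/0.0415 = 0.9957253.
The CNY side grows by 1 + 0.0097×7/12 = 1.0056583.
That pins the JPY growth at 1.0099756.
r = (1.0099756 − 1)/(7/12) = 0.017101 → 1.71%.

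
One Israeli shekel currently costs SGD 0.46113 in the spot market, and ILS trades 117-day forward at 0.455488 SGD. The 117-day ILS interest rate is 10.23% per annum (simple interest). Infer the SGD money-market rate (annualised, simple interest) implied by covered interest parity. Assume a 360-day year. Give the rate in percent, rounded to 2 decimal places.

6.34%

T = 117/360 years.
By CIP, F/S equals the SGD-to-ILS growth ratio: 0.455488/0.46113 = 0.9877648.
ILS growth factor: 1 + 0.1023×117/360 = 1.0332475.
Hence g_SGD = 1.0206055.
r = (1.0206055 − 1)/(117/360) = 0.063402 → 6.34%.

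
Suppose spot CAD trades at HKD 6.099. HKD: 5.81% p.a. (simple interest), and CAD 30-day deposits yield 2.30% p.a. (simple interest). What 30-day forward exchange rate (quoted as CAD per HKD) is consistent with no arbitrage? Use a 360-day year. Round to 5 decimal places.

0.16348

T = 30/360 years.
Growth of 1 HKD over T: 1 + 0.0581×30/360 = 1.0048417.
CAD accumulates by 1 + 0.0230×30/360 = 1.0019167.
Forward (HKD per CAD) = 6.099 × 1.0048417 / 1.0019167 = 6.116805.
Invert for CAD per HKD: 1 / 6.116805 = 0.16348.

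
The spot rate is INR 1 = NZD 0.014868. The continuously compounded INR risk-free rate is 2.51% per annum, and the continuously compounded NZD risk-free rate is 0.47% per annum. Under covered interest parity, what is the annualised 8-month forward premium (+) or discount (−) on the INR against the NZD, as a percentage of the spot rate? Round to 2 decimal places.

T = 8/12 years.
No-arbitrage forward: 0.014868 × 1.0031382 / 1.0168741 = 0.014667164 NZD/INR.
Annualised premium = (F − S)/S × (1/T) = (0.014667164 − 0.014868)/0.014868 ÷ (8/12) = -2.03%.

-2.03%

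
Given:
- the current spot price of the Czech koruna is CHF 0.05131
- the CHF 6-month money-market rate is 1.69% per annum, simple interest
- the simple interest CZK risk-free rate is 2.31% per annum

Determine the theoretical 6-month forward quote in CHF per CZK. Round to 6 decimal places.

T = 6/12 years.
CHF growth factor: 1 + 0.0169×6/12 = 1.008450.
CZK accumulates by 1 + 0.0231×6/12 = 1.011550.
CIP: F = S · (grow CHF)/(grow CZK) = 0.05131 × 1.008450/1.011550 = 0.05115276 CHF per CZK.

0.051153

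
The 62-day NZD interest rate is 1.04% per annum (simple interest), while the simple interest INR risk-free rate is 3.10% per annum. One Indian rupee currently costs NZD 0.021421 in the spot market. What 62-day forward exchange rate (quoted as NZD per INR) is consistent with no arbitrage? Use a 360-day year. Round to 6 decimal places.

T = 62/360 years.
Growth of 1 NZD over T: 1 + 0.0104×62/360 = 1.0017911.
INR accumulates by 1 + 0.0310×62/360 = 1.0053389.
Forward (NZD per INR) = 0.021421 × 1.0017911 / 1.0053389 = 0.02134541.

0.021345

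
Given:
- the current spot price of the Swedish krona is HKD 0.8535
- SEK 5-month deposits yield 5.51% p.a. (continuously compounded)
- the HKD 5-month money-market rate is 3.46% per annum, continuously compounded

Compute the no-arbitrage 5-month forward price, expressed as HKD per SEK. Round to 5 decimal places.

T = 5/12 years.
Growth of 1 HKD over T: e^(0.0346×5/12) = 1.0145211.
SEK accumulates by e^(0.0551×5/12) = 1.0232239.
So F = 0.8535 × 1.0145211 / 1.0232239 = 0.8462407 (HKD/SEK).

0.84624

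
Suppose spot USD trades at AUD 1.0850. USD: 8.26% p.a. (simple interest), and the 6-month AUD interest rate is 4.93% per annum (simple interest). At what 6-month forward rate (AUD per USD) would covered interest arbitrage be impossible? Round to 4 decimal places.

T = 6/12 years.
AUD growth factor: 1 + 0.0493×6/12 = 1.024650.
USD accumulates by 1 + 0.0826×6/12 = 1.041300.
Forward (AUD per USD) = 1.085 × 1.024650 / 1.041300 = 1.067651.

1.0677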